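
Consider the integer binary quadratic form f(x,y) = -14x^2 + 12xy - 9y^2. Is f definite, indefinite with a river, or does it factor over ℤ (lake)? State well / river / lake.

D = b²−4ac = 12² − 4·(-14)·(-9) = -360
D < 0 ⇒ definite ⇒ every region one sign ⇒ single well

well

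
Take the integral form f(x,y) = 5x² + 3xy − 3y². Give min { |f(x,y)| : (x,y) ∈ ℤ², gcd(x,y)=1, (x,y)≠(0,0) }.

river: ρ → (-3,3,5)
river: ρ → (5,7,-1)
river: ρ → (-1,7,5)
river: ρ → (5,3,-3)
closes: descent 0, river 4
min |a| on river = 1

1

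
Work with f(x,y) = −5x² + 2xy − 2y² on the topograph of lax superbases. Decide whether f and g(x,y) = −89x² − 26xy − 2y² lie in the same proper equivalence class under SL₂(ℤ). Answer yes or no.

D₁ = -36, D₂ = -36
f is negative-definite; reduce −f:
−f: flip: (5,-2,2)→(2,2,5)
−f: reduced (well bottom): (2,2,5) with a≤c, −a<b≤a
flip sign back: reduced form of f is (-2,-2,-5)
g is negative-definite; reduce −g:
−g: flip: (89,26,2)→(2,-26,89)
−g: translate: b→2 (≡-26 mod 4), so (2,-26,89)→(2,2,5)
−g: reduced (well bottom): (2,2,5) with a≤c, −a<b≤a
flip sign back: reduced form of g is (-2,-2,-5)
reduced forms (-2, -2, -5) vs (-2, -2, -5) ⇒ equivalent

yes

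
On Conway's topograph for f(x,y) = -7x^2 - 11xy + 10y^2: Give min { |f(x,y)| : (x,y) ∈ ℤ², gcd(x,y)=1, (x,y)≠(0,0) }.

descent: ρ → (10,11,-7)  [lands on river]
river: ρ → (-7,17,4)
river: ρ → (4,15,-11)
river: ρ → (-11,7,8)
river: ρ → (8,9,-10)
river: ρ → (-10,11,7)
river: ρ → (7,17,-4)
river: ρ → (-4,15,11)
river: ρ → (11,7,-8)
river: ρ → (-8,9,10)
closes: descent 1, river 10
min |a| on river = 4

4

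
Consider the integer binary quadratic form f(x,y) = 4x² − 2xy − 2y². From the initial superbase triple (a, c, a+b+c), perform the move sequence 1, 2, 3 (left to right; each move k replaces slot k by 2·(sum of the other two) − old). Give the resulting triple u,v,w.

start (4,-2,0) = (f(1,0),f(0,1),f(1,1))
replace slot 1: 2·((-2)+0) − 4 = -8 → (-8,-2,0)
replace slot 2: 2·((-8)+0) − (-2) = -14 → (-8,-14,0)
replace slot 3: 2·((-8)+(-14)) − 0 = -44 → (-8,-14,-44)

-8,-14,-44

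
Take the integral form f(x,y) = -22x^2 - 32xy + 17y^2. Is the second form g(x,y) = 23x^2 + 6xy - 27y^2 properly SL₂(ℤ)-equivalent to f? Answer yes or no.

D₁ = 2520, D₂ = 2520
river cycle of f (length 8): (17, 32, -22), (-22, 12, 27), (27, 42, -7), (-7, 42, 27), (27, 12, -22), (-22, 32, 17), (17, 36, -18), (-18, 36, 17)
river cycle of g (length 6): (-27, 48, 2), (2, 48, -27), (-27, 6, 23), (23, 40, -10), (-10, 40, 23), (23, 6, -27)
cycles differ ⇒ inequivalent

no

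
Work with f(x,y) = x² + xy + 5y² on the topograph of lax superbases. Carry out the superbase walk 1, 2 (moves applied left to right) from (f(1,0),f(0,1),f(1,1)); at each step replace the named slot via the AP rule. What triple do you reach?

start (1,5,7) = (f(1,0),f(0,1),f(1,1))
replace slot 1: 2·(5+7) − 1 = 23 → (23,5,7)
replace slot 2: 2·(23+7) − 5 = 55 → (23,55,7)

23,55,7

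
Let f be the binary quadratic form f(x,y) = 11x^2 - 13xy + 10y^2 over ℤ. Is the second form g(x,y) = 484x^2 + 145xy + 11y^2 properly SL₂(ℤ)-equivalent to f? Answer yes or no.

D₁ = -271, D₂ = -271
f: translate: b→9 (≡-13 mod 22), so (11,-13,10)→(11,9,8)
f: flip: (11,9,8)→(8,-9,11)
f: translate: b→7 (≡-9 mod 16), so (8,-9,11)→(8,7,10)
f: reduced (well bottom): (8,7,10) with a≤c, −a<b≤a
g: flip: (484,145,11)→(11,-145,484)
g: translate: b→9 (≡-145 mod 22), so (11,-145,484)→(11,9,8)
g: flip: (11,9,8)→(8,-9,11)
g: translate: b→7 (≡-9 mod 16), so (8,-9,11)→(8,7,10)
g: reduced (well bottom): (8,7,10) with a≤c, −a<b≤a
reduced forms (8, 7, 10) vs (8, 7, 10) ⇒ equivalent

yes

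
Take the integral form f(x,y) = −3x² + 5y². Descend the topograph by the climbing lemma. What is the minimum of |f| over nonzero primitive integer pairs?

descent: ρ → (5,0,-3)
descent: ρ → (-3,6,2)  [lands on river]
river: ρ → (2,6,-3)
closes: descent 2, river 2
min |a| on river = 2

2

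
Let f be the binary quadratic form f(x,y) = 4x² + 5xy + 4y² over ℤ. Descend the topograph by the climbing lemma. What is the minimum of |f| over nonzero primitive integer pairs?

translate: b→-3 (≡5 mod 8), so (4,5,4)→(4,-3,3)
flip: (4,-3,3)→(3,3,4)
reduced (well bottom): (3,3,4) with a≤c, −a<b≤a
well minimum = a = 3

3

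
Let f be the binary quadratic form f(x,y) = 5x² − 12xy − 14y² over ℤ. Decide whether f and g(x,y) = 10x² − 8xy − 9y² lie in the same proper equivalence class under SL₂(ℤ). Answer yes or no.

D₁ = 424, D₂ = 424
river cycle of f (length 14): (-14, 12, 5), (5, 18, -5), (-5, 12, 14), (14, 16, -3), (-3, 20, 2), (2, 20, -3), (-3, 16, 14), (14, 12, -5), (-5, 18, 5), (5, 12, -14), … (4 more)
river cycle of g (length 18): (-9, 8, 10), (10, 12, -7), (-7, 16, 6), (6, 20, -1), (-1, 20, 6), (6, 16, -7), (-7, 12, 10), (10, 8, -9), (-9, 10, 9), (9, 8, -10), … (8 more)
cycles differ ⇒ inequivalent

no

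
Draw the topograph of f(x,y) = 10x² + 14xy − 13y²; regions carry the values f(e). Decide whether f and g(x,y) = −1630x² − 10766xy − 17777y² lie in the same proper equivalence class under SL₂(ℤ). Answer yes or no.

D₁ = 716, D₂ = 716
river cycle of f (length 14): (-13, 12, 11), (11, 10, -14), (-14, 18, 7), (7, 24, -5), (-5, 26, 2), (2, 26, -5), (-5, 24, 7), (7, 18, -14), (-14, 10, 11), (11, 12, -13), … (4 more)
river cycle of g (length 14): (-13, 12, 11), (11, 10, -14), (-14, 18, 7), (7, 24, -5), (-5, 26, 2), (2, 26, -5), (-5, 24, 7), (7, 18, -14), (-14, 10, 11), (11, 12, -13), … (4 more)
cycles coincide ⇒ equivalent

yes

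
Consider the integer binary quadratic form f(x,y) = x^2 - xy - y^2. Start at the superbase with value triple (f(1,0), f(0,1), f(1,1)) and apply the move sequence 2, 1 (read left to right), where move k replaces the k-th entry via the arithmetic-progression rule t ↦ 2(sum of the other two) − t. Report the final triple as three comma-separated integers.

start (1,-1,-1) = (f(1,0),f(0,1),f(1,1))
replace slot 2: 2·(1+(-1)) − (-1) = 1 → (1,1,-1)
replace slot 1: 2·(1+(-1)) − 1 = -1 → (-1,1,-1)

-1,1,-1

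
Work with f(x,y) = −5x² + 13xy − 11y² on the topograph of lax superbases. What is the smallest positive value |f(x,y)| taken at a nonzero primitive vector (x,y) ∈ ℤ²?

translate: b→-3 (≡-13 mod 10), so (5,-13,11)→(5,-3,3)
flip: (5,-3,3)→(3,3,5)
reduced (well bottom): (3,3,5) with a≤c, −a<b≤a
well minimum |f| = |-3| = 3 (negative-definite)

3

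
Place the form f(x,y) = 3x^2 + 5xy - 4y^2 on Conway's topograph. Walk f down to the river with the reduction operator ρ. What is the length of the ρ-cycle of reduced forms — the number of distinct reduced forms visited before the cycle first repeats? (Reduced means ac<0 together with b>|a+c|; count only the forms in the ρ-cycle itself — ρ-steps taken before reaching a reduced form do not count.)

D = 73, ⌊√D⌋ = 8
river: ρ → (-4,3,4)
river: ρ → (4,5,-3)
river: ρ → (-3,7,2)
river: ρ → (2,5,-6)
river: ρ → (-6,7,1)
river: ρ → (1,7,-6)
river: ρ → (-6,5,2)
river: ρ → (2,7,-3)
river: ρ → (-3,5,4)
river: ρ → (4,3,-4)
river: ρ → (-4,5,3)
river: ρ → (3,7,-2)
river: ρ → (-2,5,6)
river: ρ → (6,7,-1)
river: ρ → (-1,7,6)
river: ρ → (6,5,-2)
river: ρ → (-2,7,3)
river: ρ → (3,5,-4)
ρ-cycle length = 18 (tail of 0 descent steps not counted)

18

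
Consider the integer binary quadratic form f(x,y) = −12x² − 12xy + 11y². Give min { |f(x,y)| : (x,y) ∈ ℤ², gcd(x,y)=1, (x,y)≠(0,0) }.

descent: ρ → (11,12,-12)  [lands on river]
river: ρ → (-12,12,11)
river: ρ → (11,10,-13)
river: ρ → (-13,16,8)
river: ρ → (8,16,-13)
river: ρ → (-13,10,11)
closes: descent 1, river 6
min |a| on river = 8

8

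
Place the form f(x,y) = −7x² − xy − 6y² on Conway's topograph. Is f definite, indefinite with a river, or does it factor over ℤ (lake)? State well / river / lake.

D = b²−4ac = (-1)² − 4·(-7)·(-6) = -167
D < 0 ⇒ definite ⇒ every region one sign ⇒ single well

well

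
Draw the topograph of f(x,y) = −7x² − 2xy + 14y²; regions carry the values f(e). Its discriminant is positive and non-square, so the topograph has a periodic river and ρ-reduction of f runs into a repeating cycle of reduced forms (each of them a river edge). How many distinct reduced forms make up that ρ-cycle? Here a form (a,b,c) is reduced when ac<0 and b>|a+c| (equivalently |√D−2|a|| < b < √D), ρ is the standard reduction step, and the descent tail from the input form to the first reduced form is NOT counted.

D = 396, ⌊√D⌋ = 19
descent: ρ → (14,2,-7)
descent: ρ → (-7,12,9)  [lands on river]
river: ρ → (9,6,-10)
river: ρ → (-10,14,5)
river: ρ → (5,16,-7)
ρ-cycle length = 4 (tail of 2 descent steps not counted)

4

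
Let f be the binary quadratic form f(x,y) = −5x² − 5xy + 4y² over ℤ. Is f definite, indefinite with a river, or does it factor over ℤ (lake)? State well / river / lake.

D = b²−4ac = (-5)² − 4·(-5)·4 = 105
D > 0 non-square ⇒ indefinite ⇒ periodic river

river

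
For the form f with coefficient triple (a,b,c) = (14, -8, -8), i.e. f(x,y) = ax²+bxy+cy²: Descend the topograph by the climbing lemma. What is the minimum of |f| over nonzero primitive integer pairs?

descent: ρ → (-8,8,14)  [lands on river]
river: ρ → (14,20,-2)
river: ρ → (-2,20,14)
river: ρ → (14,8,-8)
closes: descent 1, river 4
min |a| on river = 2

2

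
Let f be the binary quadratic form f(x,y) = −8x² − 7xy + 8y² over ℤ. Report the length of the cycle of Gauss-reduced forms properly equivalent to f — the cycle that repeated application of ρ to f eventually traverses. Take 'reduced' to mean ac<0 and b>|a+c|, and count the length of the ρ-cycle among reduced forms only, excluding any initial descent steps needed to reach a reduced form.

D = 305, ⌊√D⌋ = 17
descent: ρ → (8,7,-8)  [lands on river]
river: ρ → (-8,9,7)
river: ρ → (7,5,-10)
river: ρ → (-10,15,2)
river: ρ → (2,17,-2)
river: ρ → (-2,15,10)
river: ρ → (10,5,-7)
river: ρ → (-7,9,8)
ρ-cycle length = 8 (tail of 1 descent step not counted)

8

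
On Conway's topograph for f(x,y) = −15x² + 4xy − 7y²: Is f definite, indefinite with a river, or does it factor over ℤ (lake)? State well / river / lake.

D = b²−4ac = 4² − 4·(-15)·(-7) = -404
D < 0 ⇒ definite ⇒ every region one sign ⇒ single well

well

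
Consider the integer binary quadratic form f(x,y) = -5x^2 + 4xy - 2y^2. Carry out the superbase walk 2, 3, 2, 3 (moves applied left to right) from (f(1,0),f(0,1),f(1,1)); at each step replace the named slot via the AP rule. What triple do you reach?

start (-5,-2,-3) = (f(1,0),f(0,1),f(1,1))
replace slot 2: 2·((-5)+(-3)) − (-2) = -14 → (-5,-14,-3)
replace slot 3: 2·((-5)+(-14)) − (-3) = -35 → (-5,-14,-35)
replace slot 2: 2·((-5)+(-35)) − (-14) = -66 → (-5,-66,-35)
replace slot 3: 2·((-5)+(-66)) − (-35) = -107 → (-5,-66,-107)

-5,-66,-107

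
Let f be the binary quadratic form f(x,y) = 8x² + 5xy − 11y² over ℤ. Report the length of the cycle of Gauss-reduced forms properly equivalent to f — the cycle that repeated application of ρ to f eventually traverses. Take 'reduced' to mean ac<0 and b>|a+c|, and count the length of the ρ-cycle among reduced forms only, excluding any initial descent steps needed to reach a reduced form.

D = 377, ⌊√D⌋ = 19
river: ρ → (-11,17,2)
river: ρ → (2,19,-2)
river: ρ → (-2,17,11)
river: ρ → (11,5,-8)
river: ρ → (-8,11,8)
river: ρ → (8,5,-11)
ρ-cycle length = 6 (tail of 0 descent steps not counted)

6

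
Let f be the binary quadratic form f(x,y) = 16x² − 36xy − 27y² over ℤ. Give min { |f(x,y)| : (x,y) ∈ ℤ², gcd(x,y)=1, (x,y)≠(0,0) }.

descent: ρ → (-27,36,16)  [lands on river]
river: ρ → (16,28,-35)
river: ρ → (-35,42,9)
river: ρ → (9,48,-20)
river: ρ → (-20,32,25)
river: ρ → (25,18,-27)
closes: descent 1, river 6
min |a| on river = 9

9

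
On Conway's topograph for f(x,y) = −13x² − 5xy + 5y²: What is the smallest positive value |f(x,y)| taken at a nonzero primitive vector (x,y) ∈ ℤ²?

descent: ρ → (5,15,-3)  [lands on river]
river: ρ → (-3,15,5)
closes: descent 1, river 2
min |a| on river = 3

3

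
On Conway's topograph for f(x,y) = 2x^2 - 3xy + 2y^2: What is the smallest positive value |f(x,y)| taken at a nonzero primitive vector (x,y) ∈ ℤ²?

translate: b→1 (≡-3 mod 4), so (2,-3,2)→(2,1,1)
flip: (2,1,1)→(1,-1,2)
translate: b→1 (≡-1 mod 2), so (1,-1,2)→(1,1,2)
reduced (well bottom): (1,1,2) with a≤c, −a<b≤a
well minimum = a = 1

1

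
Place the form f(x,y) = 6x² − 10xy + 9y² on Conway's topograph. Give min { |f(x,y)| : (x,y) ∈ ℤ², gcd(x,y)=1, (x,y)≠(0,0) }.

translate: b→2 (≡-10 mod 12), so (6,-10,9)→(6,2,5)
flip: (6,2,5)→(5,-2,6)
reduced (well bottom): (5,-2,6) with a≤c, −a<b≤a
well minimum = a = 5

5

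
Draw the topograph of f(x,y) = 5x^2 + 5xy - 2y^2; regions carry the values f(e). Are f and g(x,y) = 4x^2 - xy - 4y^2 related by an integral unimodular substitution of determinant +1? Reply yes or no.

D₁ = 65, D₂ = 65
river cycle of f (length 6): (-2, 7, 2), (2, 5, -5), (-5, 5, 2), (2, 7, -2), (-2, 5, 5), (5, 5, -2)
river cycle of g (length 6): (-4, 1, 4), (4, 7, -1), (-1, 7, 4), (4, 1, -4), (-4, 7, 1), (1, 7, -4)
cycles differ ⇒ inequivalent

no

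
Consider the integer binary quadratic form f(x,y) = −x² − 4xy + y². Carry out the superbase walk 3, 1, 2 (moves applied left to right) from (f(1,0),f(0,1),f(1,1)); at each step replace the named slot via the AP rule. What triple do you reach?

start (-1,1,-4) = (f(1,0),f(0,1),f(1,1))
replace slot 3: 2·((-1)+1) − (-4) = 4 → (-1,1,4)
replace slot 1: 2·(1+4) − (-1) = 11 → (11,1,4)
replace slot 2: 2·(11+4) − 1 = 29 → (11,29,4)

11,29,4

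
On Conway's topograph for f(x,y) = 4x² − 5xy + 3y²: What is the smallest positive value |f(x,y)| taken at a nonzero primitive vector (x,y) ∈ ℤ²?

translate: b→3 (≡-5 mod 8), so (4,-5,3)→(4,3,2)
flip: (4,3,2)→(2,-3,4)
translate: b→1 (≡-3 mod 4), so (2,-3,4)→(2,1,3)
reduced (well bottom): (2,1,3) with a≤c, −a<b≤a
well minimum = a = 2

2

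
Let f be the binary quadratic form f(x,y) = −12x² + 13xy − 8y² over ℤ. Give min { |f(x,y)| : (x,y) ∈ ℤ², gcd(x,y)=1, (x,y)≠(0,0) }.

translate: b→11 (≡-13 mod 24), so (12,-13,8)→(12,11,7)
flip: (12,11,7)→(7,-11,12)
translate: b→3 (≡-11 mod 14), so (7,-11,12)→(7,3,8)
reduced (well bottom): (7,3,8) with a≤c, −a<b≤a
well minimum |f| = |-7| = 7 (negative-definite)

7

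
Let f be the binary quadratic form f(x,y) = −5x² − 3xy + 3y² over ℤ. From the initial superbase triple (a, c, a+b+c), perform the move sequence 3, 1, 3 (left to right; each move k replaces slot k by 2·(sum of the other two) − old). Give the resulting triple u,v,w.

start (-5,3,-5) = (f(1,0),f(0,1),f(1,1))
replace slot 3: 2·((-5)+3) − (-5) = 1 → (-5,3,1)
replace slot 1: 2·(3+1) − (-5) = 13 → (13,3,1)
replace slot 3: 2·(13+3) − 1 = 31 → (13,3,31)

13,3,31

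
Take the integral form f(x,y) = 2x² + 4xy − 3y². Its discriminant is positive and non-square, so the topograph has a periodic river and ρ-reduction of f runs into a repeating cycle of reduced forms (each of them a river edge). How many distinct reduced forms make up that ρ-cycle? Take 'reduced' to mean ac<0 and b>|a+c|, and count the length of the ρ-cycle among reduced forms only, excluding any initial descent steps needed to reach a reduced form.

D = 40, ⌊√D⌋ = 6
river: ρ → (-3,2,3)
river: ρ → (3,4,-2)
river: ρ → (-2,4,3)
river: ρ → (3,2,-3)
river: ρ → (-3,4,2)
river: ρ → (2,4,-3)
ρ-cycle length = 6 (tail of 0 descent steps not counted)

6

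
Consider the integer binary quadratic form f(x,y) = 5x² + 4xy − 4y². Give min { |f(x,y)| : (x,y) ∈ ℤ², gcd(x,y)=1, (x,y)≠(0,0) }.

river: ρ → (-4,4,5)
river: ρ → (5,6,-3)
river: ρ → (-3,6,5)
river: ρ → (5,4,-4)
closes: descent 0, river 4
min |a| on river = 3

3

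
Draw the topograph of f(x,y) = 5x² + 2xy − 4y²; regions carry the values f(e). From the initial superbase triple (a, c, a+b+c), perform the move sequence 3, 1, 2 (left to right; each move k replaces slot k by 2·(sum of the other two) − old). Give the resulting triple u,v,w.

start (5,-4,3) = (f(1,0),f(0,1),f(1,1))
replace slot 3: 2·(5+(-4)) − 3 = -1 → (5,-4,-1)
replace slot 1: 2·((-4)+(-1)) − 5 = -15 → (-15,-4,-1)
replace slot 2: 2·((-15)+(-1)) − (-4) = -28 → (-15,-28,-1)

-15,-28,-1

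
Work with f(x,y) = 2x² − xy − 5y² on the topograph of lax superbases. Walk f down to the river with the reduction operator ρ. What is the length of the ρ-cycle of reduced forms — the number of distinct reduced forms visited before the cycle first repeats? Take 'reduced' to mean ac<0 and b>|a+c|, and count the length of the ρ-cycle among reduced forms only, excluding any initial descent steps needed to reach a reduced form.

D = 41, ⌊√D⌋ = 6
descent: ρ → (-5,1,2)
descent: ρ → (2,3,-4)  [lands on river]
river: ρ → (-4,5,1)
river: ρ → (1,5,-4)
river: ρ → (-4,3,2)
river: ρ → (2,5,-2)
river: ρ → (-2,3,4)
river: ρ → (4,5,-1)
river: ρ → (-1,5,4)
river: ρ → (4,3,-2)
river: ρ → (-2,5,2)
ρ-cycle length = 10 (tail of 2 descent steps not counted)

10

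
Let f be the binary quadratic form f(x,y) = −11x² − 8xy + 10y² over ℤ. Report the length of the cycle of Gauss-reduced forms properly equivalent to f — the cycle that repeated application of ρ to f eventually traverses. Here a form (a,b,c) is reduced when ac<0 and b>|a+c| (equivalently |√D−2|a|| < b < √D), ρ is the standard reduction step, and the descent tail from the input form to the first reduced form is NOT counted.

D = 504, ⌊√D⌋ = 22
descent: ρ → (10,8,-11)  [lands on river]
river: ρ → (-11,14,7)
river: ρ → (7,14,-11)
river: ρ → (-11,8,10)
river: ρ → (10,12,-9)
river: ρ → (-9,6,13)
river: ρ → (13,20,-2)
river: ρ → (-2,20,13)
river: ρ → (13,6,-9)
river: ρ → (-9,12,10)
ρ-cycle length = 10 (tail of 1 descent step not counted)

10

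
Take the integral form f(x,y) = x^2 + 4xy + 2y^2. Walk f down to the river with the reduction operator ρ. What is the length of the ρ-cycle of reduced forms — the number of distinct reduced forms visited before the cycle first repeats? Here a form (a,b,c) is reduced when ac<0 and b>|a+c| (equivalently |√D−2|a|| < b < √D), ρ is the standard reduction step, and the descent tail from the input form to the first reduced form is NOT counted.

D = 8, ⌊√D⌋ = 2
descent: ρ → (2,0,-1)
descent: ρ → (-1,2,1)  [lands on river]
river: ρ → (1,2,-1)
ρ-cycle length = 2 (tail of 2 descent steps not counted)

2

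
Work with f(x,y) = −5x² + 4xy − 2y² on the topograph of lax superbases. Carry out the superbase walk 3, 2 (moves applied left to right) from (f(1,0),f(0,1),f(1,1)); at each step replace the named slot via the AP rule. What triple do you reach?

start (-5,-2,-3) = (f(1,0),f(0,1),f(1,1))
replace slot 3: 2·((-5)+(-2)) − (-3) = -11 → (-5,-2,-11)
replace slot 2: 2·((-5)+(-11)) − (-2) = -30 → (-5,-30,-11)

-5,-30,-11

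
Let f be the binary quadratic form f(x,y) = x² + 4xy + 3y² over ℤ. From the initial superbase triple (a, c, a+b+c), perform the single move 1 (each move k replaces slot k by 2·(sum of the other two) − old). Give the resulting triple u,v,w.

start (1,3,8) = (f(1,0),f(0,1),f(1,1))
replace slot 1: 2·(3+8) − 1 = 21 → (21,3,8)

21,3,8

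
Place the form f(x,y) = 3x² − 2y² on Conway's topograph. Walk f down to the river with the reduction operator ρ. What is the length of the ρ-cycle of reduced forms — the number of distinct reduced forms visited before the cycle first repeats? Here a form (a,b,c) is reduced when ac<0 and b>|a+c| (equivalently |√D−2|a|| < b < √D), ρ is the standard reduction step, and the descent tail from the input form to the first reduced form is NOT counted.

D = 24, ⌊√D⌋ = 4
descent: ρ → (-2,4,1)  [lands on river]
river: ρ → (1,4,-2)
ρ-cycle length = 2 (tail of 1 descent step not counted)

2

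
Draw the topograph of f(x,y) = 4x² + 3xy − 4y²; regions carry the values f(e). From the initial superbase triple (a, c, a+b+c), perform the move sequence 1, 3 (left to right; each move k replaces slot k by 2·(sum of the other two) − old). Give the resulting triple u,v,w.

start (4,-4,3) = (f(1,0),f(0,1),f(1,1))
replace slot 1: 2·((-4)+3) − 4 = -6 → (-6,-4,3)
replace slot 3: 2·((-6)+(-4)) − 3 = -23 → (-6,-4,-23)

-6,-4,-23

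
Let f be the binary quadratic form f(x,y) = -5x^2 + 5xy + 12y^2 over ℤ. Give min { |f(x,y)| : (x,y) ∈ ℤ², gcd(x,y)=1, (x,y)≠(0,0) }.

descent: ρ → (12,-5,-5)
descent: ρ → (-5,15,2)  [lands on river]
river: ρ → (2,13,-12)
river: ρ → (-12,11,3)
river: ρ → (3,13,-8)
river: ρ → (-8,3,8)
river: ρ → (8,13,-3)
river: ρ → (-3,11,12)
river: ρ → (12,13,-2)
river: ρ → (-2,15,5)
river: ρ → (5,15,-2)
river: ρ → (-2,13,12)
river: ρ → (12,11,-3)
river: ρ → (-3,13,8)
river: ρ → (8,3,-8)
river: ρ → (-8,13,3)
river: ρ → (3,11,-12)
river: ρ → (-12,13,2)
river: ρ → (2,15,-5)
closes: descent 2, river 18
min |a| on river = 2

2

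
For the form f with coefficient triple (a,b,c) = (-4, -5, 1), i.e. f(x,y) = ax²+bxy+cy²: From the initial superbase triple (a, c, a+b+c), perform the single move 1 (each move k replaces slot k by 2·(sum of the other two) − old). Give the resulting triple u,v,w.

start (-4,1,-8) = (f(1,0),f(0,1),f(1,1))
replace slot 1: 2·(1+(-8)) − (-4) = -10 → (-10,1,-8)

-10,1,-8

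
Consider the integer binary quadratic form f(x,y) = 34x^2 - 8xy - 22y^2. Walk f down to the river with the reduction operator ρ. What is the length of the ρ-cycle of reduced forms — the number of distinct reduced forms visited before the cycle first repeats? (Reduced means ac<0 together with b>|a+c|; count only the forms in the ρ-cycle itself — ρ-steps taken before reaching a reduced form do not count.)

D = 3056, ⌊√D⌋ = 55
descent: ρ → (-22,52,4)  [lands on river]
river: ρ → (4,52,-22)
river: ρ → (-22,36,20)
river: ρ → (20,44,-14)
river: ρ → (-14,40,26)
river: ρ → (26,12,-28)
river: ρ → (-28,44,10)
river: ρ → (10,36,-44)
river: ρ → (-44,52,2)
river: ρ → (2,52,-44)
river: ρ → (-44,36,10)
river: ρ → (10,44,-28)
river: ρ → (-28,12,26)
river: ρ → (26,40,-14)
river: ρ → (-14,44,20)
river: ρ → (20,36,-22)
ρ-cycle length = 16 (tail of 1 descent step not counted)

16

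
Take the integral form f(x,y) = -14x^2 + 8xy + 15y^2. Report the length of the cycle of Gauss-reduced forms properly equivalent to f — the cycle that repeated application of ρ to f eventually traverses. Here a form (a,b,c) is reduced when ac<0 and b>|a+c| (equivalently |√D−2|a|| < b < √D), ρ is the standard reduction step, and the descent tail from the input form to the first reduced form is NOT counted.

D = 904, ⌊√D⌋ = 30
river: ρ → (15,22,-7)
river: ρ → (-7,20,18)
river: ρ → (18,16,-9)
river: ρ → (-9,20,14)
river: ρ → (14,8,-15)
river: ρ → (-15,22,7)
river: ρ → (7,20,-18)
river: ρ → (-18,16,9)
river: ρ → (9,20,-14)
river: ρ → (-14,8,15)
ρ-cycle length = 10 (tail of 0 descent steps not counted)

10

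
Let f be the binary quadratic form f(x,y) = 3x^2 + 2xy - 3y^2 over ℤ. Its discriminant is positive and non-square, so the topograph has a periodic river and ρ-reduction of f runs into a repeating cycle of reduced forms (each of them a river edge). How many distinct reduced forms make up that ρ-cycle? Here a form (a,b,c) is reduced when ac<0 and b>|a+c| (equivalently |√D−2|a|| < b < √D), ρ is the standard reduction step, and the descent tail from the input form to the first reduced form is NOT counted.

D = 40, ⌊√D⌋ = 6
river: ρ → (-3,4,2)
river: ρ → (2,4,-3)
river: ρ → (-3,2,3)
river: ρ → (3,4,-2)
river: ρ → (-2,4,3)
river: ρ → (3,2,-3)
ρ-cycle length = 6 (tail of 0 descent steps not counted)

6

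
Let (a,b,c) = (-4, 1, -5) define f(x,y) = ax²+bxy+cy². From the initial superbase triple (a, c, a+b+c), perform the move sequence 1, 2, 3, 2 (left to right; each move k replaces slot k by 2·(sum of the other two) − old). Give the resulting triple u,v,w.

start (-4,-5,-8) = (f(1,0),f(0,1),f(1,1))
replace slot 1: 2·((-5)+(-8)) − (-4) = -22 → (-22,-5,-8)
replace slot 2: 2·((-22)+(-8)) − (-5) = -55 → (-22,-55,-8)
replace slot 3: 2·((-22)+(-55)) − (-8) = -146 → (-22,-55,-146)
replace slot 2: 2·((-22)+(-146)) − (-55) = -281 → (-22,-281,-146)

-22,-281,-146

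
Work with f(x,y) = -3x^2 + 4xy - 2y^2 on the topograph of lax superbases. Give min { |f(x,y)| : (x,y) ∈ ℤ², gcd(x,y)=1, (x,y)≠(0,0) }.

translate: b→2 (≡-4 mod 6), so (3,-4,2)→(3,2,1)
flip: (3,2,1)→(1,-2,3)
translate: b→0 (≡-2 mod 2), so (1,-2,3)→(1,0,2)
reduced (well bottom): (1,0,2) with a≤c, −a<b≤a
well minimum |f| = |-1| = 1 (negative-definite)

1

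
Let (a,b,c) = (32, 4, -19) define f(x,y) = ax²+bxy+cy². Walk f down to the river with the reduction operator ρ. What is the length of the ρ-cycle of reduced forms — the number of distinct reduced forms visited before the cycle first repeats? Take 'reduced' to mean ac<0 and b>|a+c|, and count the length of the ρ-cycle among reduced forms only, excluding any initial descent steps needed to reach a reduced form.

D = 2448, ⌊√D⌋ = 49
descent: ρ → (-19,34,17)  [lands on river]
river: ρ → (17,34,-19)
river: ρ → (-19,42,9)
river: ρ → (9,48,-4)
river: ρ → (-4,48,9)
river: ρ → (9,42,-19)
ρ-cycle length = 6 (tail of 1 descent step not counted)

6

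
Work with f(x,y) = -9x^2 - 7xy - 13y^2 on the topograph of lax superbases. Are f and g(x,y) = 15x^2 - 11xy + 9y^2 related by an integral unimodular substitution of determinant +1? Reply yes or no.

D₁ = -419, D₂ = -419
f is negative-definite; reduce −f:
−f: reduced (well bottom): (9,7,13) with a≤c, −a<b≤a
flip sign back: reduced form of f is (-9,-7,-13)
g: flip: (15,-11,9)→(9,11,15)
g: translate: b→-7 (≡11 mod 18), so (9,11,15)→(9,-7,13)
g: reduced (well bottom): (9,-7,13) with a≤c, −a<b≤a
reduced forms (-9, -7, -13) vs (9, -7, 13) ⇒ inequivalent

no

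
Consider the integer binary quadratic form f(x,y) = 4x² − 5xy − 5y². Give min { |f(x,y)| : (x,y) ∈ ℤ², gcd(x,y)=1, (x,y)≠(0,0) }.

descent: ρ → (-5,5,4)  [lands on river]
river: ρ → (4,3,-6)
river: ρ → (-6,9,1)
river: ρ → (1,9,-6)
river: ρ → (-6,3,4)
river: ρ → (4,5,-5)
closes: descent 1, river 6
min |a| on river = 1

1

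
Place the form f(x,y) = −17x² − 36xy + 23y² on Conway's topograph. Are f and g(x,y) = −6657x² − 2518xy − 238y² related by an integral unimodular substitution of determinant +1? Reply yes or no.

D₁ = 2860, D₂ = 2860
river cycle of f (length 12): (23, 36, -17), (-17, 32, 27), (27, 22, -22), (-22, 22, 27), (27, 32, -17), (-17, 36, 23), (23, 10, -30), (-30, 50, 3), (3, 52, -13), (-13, 52, 3), … (2 more)
river cycle of g (length 12): (-17, 32, 27), (27, 22, -22), (-22, 22, 27), (27, 32, -17), (-17, 36, 23), (23, 10, -30), (-30, 50, 3), (3, 52, -13), (-13, 52, 3), (3, 50, -30), … (2 more)
cycles coincide ⇒ equivalent

yes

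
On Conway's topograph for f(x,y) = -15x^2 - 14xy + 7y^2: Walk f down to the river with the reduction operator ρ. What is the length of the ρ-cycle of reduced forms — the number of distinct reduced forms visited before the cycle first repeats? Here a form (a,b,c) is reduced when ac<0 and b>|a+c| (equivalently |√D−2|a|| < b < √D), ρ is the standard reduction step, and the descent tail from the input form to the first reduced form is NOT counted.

D = 616, ⌊√D⌋ = 24
descent: ρ → (7,14,-15)  [lands on river]
river: ρ → (-15,16,6)
river: ρ → (6,20,-9)
river: ρ → (-9,16,10)
river: ρ → (10,24,-1)
river: ρ → (-1,24,10)
river: ρ → (10,16,-9)
river: ρ → (-9,20,6)
river: ρ → (6,16,-15)
river: ρ → (-15,14,7)
ρ-cycle length = 10 (tail of 1 descent step not counted)

10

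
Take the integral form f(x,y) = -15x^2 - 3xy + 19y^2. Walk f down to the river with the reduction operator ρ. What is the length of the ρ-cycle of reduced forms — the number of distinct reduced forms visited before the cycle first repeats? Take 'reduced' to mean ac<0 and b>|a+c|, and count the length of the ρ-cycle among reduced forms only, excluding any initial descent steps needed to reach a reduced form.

D = 1149, ⌊√D⌋ = 33
descent: ρ → (19,3,-15)
descent: ρ → (-15,27,7)  [lands on river]
river: ρ → (7,29,-11)
river: ρ → (-11,15,21)
river: ρ → (21,27,-5)
river: ρ → (-5,33,3)
river: ρ → (3,33,-5)
river: ρ → (-5,27,21)
river: ρ → (21,15,-11)
river: ρ → (-11,29,7)
river: ρ → (7,27,-15)
river: ρ → (-15,33,1)
river: ρ → (1,33,-15)
ρ-cycle length = 12 (tail of 2 descent steps not counted)

12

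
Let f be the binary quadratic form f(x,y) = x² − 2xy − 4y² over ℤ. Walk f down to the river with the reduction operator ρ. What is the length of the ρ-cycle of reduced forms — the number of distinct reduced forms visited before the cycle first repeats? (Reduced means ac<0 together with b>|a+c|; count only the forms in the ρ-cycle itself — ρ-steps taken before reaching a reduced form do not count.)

D = 20, ⌊√D⌋ = 4
descent: ρ → (-4,2,1)
descent: ρ → (1,4,-1)  [lands on river]
river: ρ → (-1,4,1)
ρ-cycle length = 2 (tail of 2 descent steps not counted)

2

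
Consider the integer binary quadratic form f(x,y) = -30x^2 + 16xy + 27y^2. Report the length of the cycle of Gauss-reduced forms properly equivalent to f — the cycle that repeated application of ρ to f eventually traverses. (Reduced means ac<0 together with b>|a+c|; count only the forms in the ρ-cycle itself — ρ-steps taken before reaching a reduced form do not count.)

D = 3496, ⌊√D⌋ = 59
river: ρ → (27,38,-19)
river: ρ → (-19,38,27)
river: ρ → (27,16,-30)
river: ρ → (-30,44,13)
river: ρ → (13,34,-45)
river: ρ → (-45,56,2)
river: ρ → (2,56,-45)
river: ρ → (-45,34,13)
river: ρ → (13,44,-30)
river: ρ → (-30,16,27)
ρ-cycle length = 10 (tail of 0 descent steps not counted)

10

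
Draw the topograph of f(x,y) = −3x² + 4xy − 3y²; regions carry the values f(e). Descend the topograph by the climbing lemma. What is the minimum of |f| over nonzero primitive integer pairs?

translate: b→2 (≡-4 mod 6), so (3,-4,3)→(3,2,2)
flip: (3,2,2)→(2,-2,3)
translate: b→2 (≡-2 mod 4), so (2,-2,3)→(2,2,3)
reduced (well bottom): (2,2,3) with a≤c, −a<b≤a
well minimum |f| = |-2| = 2 (negative-definite)

2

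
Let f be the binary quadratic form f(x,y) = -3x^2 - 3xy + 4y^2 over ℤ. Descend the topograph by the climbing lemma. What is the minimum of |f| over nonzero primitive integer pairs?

descent: ρ → (4,3,-3)  [lands on river]
river: ρ → (-3,3,4)
river: ρ → (4,5,-2)
river: ρ → (-2,7,1)
river: ρ → (1,7,-2)
river: ρ → (-2,5,4)
closes: descent 1, river 6
min |a| on river = 1

1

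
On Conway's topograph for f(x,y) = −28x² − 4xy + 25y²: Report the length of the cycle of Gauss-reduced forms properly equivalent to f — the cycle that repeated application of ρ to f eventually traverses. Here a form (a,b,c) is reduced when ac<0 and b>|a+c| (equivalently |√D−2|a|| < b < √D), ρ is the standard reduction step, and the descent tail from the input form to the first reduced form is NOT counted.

D = 2816, ⌊√D⌋ = 53
descent: ρ → (25,4,-28)  [lands on river]
river: ρ → (-28,52,1)
river: ρ → (1,52,-28)
river: ρ → (-28,4,25)
river: ρ → (25,46,-7)
river: ρ → (-7,52,4)
river: ρ → (4,52,-7)
river: ρ → (-7,46,25)
ρ-cycle length = 8 (tail of 1 descent step not counted)

8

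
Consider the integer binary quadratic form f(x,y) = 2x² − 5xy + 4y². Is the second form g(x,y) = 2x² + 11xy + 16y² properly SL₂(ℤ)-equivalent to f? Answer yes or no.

D₁ = -7, D₂ = -7
f: translate: b→-1 (≡-5 mod 4), so (2,-5,4)→(2,-1,1)
f: flip: (2,-1,1)→(1,1,2)
f: reduced (well bottom): (1,1,2) with a≤c, −a<b≤a
g: translate: b→-1 (≡11 mod 4), so (2,11,16)→(2,-1,1)
g: flip: (2,-1,1)→(1,1,2)
g: reduced (well bottom): (1,1,2) with a≤c, −a<b≤a
reduced forms (1, 1, 2) vs (1, 1, 2) ⇒ equivalent

yes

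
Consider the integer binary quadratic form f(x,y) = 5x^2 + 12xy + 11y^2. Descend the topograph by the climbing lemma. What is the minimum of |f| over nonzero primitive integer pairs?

translate: b→2 (≡12 mod 10), so (5,12,11)→(5,2,4)
flip: (5,2,4)→(4,-2,5)
reduced (well bottom): (4,-2,5) with a≤c, −a<b≤a
well minimum = a = 4

4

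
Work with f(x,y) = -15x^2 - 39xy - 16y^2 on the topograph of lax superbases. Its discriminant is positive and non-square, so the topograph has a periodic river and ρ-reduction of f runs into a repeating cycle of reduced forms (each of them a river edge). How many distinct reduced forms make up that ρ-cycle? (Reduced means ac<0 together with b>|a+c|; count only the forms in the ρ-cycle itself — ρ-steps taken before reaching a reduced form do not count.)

D = 561, ⌊√D⌋ = 23
descent: ρ → (-16,7,8)
descent: ρ → (8,9,-15)  [lands on river]
river: ρ → (-15,21,2)
river: ρ → (2,23,-4)
river: ρ → (-4,17,17)
river: ρ → (17,17,-4)
river: ρ → (-4,23,2)
river: ρ → (2,21,-15)
river: ρ → (-15,9,8)
river: ρ → (8,23,-1)
river: ρ → (-1,23,8)
ρ-cycle length = 10 (tail of 2 descent steps not counted)

10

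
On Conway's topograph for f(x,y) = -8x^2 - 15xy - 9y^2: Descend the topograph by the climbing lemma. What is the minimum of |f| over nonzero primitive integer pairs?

translate: b→-1 (≡15 mod 16), so (8,15,9)→(8,-1,2)
flip: (8,-1,2)→(2,1,8)
reduced (well bottom): (2,1,8) with a≤c, −a<b≤a
well minimum |f| = |-2| = 2 (negative-definite)

2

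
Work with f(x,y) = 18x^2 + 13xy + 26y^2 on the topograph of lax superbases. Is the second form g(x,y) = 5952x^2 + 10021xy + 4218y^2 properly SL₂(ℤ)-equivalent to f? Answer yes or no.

D₁ = -1703, D₂ = -1703
f: reduced (well bottom): (18,13,26) with a≤c, −a<b≤a
g: translate: b→-1883 (≡10021 mod 11904), so (5952,10021,4218)→(5952,-1883,149)
g: flip: (5952,-1883,149)→(149,1883,5952)
g: translate: b→95 (≡1883 mod 298), so (149,1883,5952)→(149,95,18)
g: flip: (149,95,18)→(18,-95,149)
g: translate: b→13 (≡-95 mod 36), so (18,-95,149)→(18,13,26)
g: reduced (well bottom): (18,13,26) with a≤c, −a<b≤a
reduced forms (18, 13, 26) vs (18, 13, 26) ⇒ equivalent

yes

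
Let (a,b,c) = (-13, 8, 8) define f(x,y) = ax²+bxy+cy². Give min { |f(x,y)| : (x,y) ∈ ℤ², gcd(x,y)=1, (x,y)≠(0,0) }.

river: ρ → (8,8,-13)
river: ρ → (-13,18,3)
river: ρ → (3,18,-13)
river: ρ → (-13,8,8)
closes: descent 0, river 4
min |a| on river = 3

3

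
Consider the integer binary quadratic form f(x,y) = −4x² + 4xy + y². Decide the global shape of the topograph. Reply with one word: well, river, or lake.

D = b²−4ac = 4² − 4·(-4)·1 = 32
D > 0 non-square ⇒ indefinite ⇒ periodic river

river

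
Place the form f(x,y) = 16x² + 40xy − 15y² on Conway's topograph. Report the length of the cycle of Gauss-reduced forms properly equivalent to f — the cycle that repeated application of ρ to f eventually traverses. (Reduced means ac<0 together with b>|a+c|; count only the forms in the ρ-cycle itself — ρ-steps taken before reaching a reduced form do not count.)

D = 2560, ⌊√D⌋ = 50
river: ρ → (-15,50,1)
river: ρ → (1,50,-15)
river: ρ → (-15,40,16)
river: ρ → (16,24,-31)
river: ρ → (-31,38,9)
river: ρ → (9,34,-39)
river: ρ → (-39,44,4)
river: ρ → (4,44,-39)
river: ρ → (-39,34,9)
river: ρ → (9,38,-31)
river: ρ → (-31,24,16)
river: ρ → (16,40,-15)
ρ-cycle length = 12 (tail of 0 descent steps not counted)

12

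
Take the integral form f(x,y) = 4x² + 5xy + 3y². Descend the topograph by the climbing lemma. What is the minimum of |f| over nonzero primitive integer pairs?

translate: b→-3 (≡5 mod 8), so (4,5,3)→(4,-3,2)
flip: (4,-3,2)→(2,3,4)
translate: b→-1 (≡3 mod 4), so (2,3,4)→(2,-1,3)
reduced (well bottom): (2,-1,3) with a≤c, −a<b≤a
well minimum = a = 2

2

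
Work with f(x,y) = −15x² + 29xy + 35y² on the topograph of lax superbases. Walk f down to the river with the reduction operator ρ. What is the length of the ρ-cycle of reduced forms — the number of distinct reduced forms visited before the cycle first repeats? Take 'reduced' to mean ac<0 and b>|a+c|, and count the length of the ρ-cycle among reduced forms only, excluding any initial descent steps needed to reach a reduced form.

D = 2941, ⌊√D⌋ = 54
river: ρ → (35,41,-9)
river: ρ → (-9,49,15)
river: ρ → (15,41,-21)
river: ρ → (-21,43,13)
river: ρ → (13,35,-33)
river: ρ → (-33,31,15)
river: ρ → (15,29,-35)
river: ρ → (-35,41,9)
river: ρ → (9,49,-15)
river: ρ → (-15,41,21)
river: ρ → (21,43,-13)
river: ρ → (-13,35,33)
river: ρ → (33,31,-15)
river: ρ → (-15,29,35)
ρ-cycle length = 14 (tail of 0 descent steps not counted)

14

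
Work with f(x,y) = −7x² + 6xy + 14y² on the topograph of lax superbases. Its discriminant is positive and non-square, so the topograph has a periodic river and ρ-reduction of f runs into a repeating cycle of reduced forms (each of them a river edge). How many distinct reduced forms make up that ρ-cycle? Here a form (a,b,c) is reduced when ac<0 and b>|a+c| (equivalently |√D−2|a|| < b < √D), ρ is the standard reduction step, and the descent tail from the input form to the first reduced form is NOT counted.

D = 428, ⌊√D⌋ = 20
descent: ρ → (14,-6,-7)
descent: ρ → (-7,20,1)  [lands on river]
river: ρ → (1,20,-7)
river: ρ → (-7,8,13)
river: ρ → (13,18,-2)
river: ρ → (-2,18,13)
river: ρ → (13,8,-7)
ρ-cycle length = 6 (tail of 2 descent steps not counted)

6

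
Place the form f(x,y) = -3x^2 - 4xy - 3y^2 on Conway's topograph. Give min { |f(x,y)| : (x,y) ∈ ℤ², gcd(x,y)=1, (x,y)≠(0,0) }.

translate: b→-2 (≡4 mod 6), so (3,4,3)→(3,-2,2)
flip: (3,-2,2)→(2,2,3)
reduced (well bottom): (2,2,3) with a≤c, −a<b≤a
well minimum |f| = |-2| = 2 (negative-definite)

2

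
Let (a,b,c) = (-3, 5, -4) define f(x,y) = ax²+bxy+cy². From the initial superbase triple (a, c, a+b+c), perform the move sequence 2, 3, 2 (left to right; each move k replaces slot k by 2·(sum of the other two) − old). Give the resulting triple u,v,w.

start (-3,-4,-2) = (f(1,0),f(0,1),f(1,1))
replace slot 2: 2·((-3)+(-2)) − (-4) = -6 → (-3,-6,-2)
replace slot 3: 2·((-3)+(-6)) − (-2) = -16 → (-3,-6,-16)
replace slot 2: 2·((-3)+(-16)) − (-6) = -32 → (-3,-32,-16)

-3,-32,-16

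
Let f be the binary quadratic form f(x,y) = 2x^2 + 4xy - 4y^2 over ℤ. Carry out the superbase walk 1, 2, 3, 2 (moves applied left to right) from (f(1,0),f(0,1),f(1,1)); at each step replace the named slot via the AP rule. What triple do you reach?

start (2,-4,2) = (f(1,0),f(0,1),f(1,1))
replace slot 1: 2·((-4)+2) − 2 = -6 → (-6,-4,2)
replace slot 2: 2·((-6)+2) − (-4) = -4 → (-6,-4,2)
replace slot 3: 2·((-6)+(-4)) − 2 = -22 → (-6,-4,-22)
replace slot 2: 2·((-6)+(-22)) − (-4) = -52 → (-6,-52,-22)

-6,-52,-22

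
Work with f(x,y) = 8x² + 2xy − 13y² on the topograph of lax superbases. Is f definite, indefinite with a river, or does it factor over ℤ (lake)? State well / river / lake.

D = b²−4ac = 2² − 4·8·(-13) = 420
D > 0 non-square ⇒ indefinite ⇒ periodic river

river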